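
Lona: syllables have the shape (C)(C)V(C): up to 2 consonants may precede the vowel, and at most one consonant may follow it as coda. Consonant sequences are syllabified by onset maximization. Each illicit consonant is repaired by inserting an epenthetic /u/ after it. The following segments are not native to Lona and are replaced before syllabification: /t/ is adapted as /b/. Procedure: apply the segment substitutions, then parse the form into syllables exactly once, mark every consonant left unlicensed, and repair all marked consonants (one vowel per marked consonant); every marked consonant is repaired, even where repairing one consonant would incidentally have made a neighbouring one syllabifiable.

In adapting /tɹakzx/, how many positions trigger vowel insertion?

2

After substitution the input is /bɹakzx/.
The unsyllabifiable consonants are /z/, /x/; each receives one epenthetic vowel.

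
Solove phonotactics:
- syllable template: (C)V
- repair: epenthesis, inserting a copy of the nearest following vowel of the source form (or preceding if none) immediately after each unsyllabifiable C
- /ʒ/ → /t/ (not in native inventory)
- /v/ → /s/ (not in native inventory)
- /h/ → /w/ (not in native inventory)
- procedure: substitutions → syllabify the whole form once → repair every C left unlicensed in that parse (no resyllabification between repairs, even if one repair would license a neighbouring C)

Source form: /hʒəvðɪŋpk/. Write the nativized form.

wətəsɪðɪŋɪpɪkɪ

Substitution: /h/ → /w/, /ʒ/ → /t/, /v/ → /s/, giving /wtəsðɪŋpk/.
The consonants /w/, /s/, /ŋ/, /p/, /k/ cannot be parsed into a legal (C)V syllable (no codas are permitted; onsets are limited to one consonant).
Each unlicensed consonant becomes the onset of a new syllable: /w/ → /wə/, /s/ → /sɪ/, /ŋ/ → /ŋɪ/, /p/ → /pɪ/, /k/ → /kɪ/.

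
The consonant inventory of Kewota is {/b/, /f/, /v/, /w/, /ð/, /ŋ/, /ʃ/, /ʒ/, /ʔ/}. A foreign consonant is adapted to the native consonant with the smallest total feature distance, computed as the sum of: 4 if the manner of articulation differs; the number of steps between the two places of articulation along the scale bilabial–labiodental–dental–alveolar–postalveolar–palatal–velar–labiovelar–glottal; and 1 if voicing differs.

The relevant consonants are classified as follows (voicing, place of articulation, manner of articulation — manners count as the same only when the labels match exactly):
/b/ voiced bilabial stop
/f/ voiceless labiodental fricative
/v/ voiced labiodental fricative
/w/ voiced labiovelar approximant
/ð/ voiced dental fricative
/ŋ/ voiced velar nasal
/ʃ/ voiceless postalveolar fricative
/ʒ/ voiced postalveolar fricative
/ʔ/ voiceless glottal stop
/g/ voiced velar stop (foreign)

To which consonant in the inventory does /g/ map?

/ʔ/ is closest: same manner (stop), place distance 2 (velar→glottal), voicing differs (+1); total 3. Next closest is /ŋ/ at distance 4.

ʔ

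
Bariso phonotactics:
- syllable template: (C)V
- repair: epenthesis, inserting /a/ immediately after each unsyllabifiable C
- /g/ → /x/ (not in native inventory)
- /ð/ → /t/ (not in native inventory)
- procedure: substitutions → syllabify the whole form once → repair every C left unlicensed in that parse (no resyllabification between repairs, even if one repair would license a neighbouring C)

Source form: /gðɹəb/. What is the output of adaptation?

Substitution: /g/ → /x/, /ð/ → /t/, giving /xtɹəb/.
Under (C)V, the unsyllabifiable consonants are /x/, /t/, /b/ (no codas are permitted; onsets are limited to one consonant).
Inserting the epenthetic vowel yields /x/ → /xa/, /t/ → /ta/, /b/ → /ba/.

xataɹəba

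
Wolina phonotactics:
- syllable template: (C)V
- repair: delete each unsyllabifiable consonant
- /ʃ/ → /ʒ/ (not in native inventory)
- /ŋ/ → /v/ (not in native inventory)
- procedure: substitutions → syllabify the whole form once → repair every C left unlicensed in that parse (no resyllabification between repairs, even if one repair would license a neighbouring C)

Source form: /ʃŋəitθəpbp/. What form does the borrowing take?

vəiθə

Substitution: /ʃ/ → /ʒ/, /ŋ/ → /v/, giving /ʒvəitθəpbp/.
Syllabifying with onset maximization leaves /ʒ/, /t/, /p/, /b/, /p/ stranded (no codas are permitted; onsets are limited to one consonant).
Each unlicensed consonant is deleted: /ʒ/, /t/, /p/, /b/, /p/.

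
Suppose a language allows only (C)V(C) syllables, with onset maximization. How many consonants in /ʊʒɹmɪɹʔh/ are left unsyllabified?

3

Syllabifying with onset maximization leaves /ɹ/, /ʔ/, /h/ stranded (at most one coda consonant is licensed; onsets are limited to one consonant).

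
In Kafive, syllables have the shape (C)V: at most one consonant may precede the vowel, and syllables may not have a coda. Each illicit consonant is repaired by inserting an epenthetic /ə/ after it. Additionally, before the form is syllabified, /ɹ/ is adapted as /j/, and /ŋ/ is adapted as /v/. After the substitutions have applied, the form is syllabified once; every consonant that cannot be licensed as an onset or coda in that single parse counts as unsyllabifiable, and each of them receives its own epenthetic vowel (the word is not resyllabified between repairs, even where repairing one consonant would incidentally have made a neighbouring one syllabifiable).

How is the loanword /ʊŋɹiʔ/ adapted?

Substitution: /ŋ/ → /v/, /ɹ/ → /j/, giving /ʊvjiʔ/.
Syllabifying with onset maximization leaves /v/, /ʔ/ stranded (no codas are permitted; onsets are limited to one consonant).
Inserting the epenthetic vowel yields /v/ → /və/, /ʔ/ → /ʔə/.

ʊvəjiʔə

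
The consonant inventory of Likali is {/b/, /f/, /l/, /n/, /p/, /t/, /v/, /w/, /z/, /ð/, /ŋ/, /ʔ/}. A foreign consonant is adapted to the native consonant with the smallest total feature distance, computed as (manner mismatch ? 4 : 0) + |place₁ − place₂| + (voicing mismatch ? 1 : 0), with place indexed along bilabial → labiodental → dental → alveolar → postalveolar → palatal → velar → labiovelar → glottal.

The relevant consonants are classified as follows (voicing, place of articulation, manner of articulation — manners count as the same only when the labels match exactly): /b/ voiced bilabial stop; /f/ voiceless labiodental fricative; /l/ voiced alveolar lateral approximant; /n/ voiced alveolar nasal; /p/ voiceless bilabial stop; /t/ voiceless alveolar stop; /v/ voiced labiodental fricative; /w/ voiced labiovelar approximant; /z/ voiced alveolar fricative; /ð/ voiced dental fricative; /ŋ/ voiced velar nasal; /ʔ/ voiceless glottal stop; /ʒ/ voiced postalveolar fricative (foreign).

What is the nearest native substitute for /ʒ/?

z

/z/ is closest: same manner (fricative), place distance 1 (postalveolar→alveolar), same voicing; total 1. Next closest is /ð/ at distance 2.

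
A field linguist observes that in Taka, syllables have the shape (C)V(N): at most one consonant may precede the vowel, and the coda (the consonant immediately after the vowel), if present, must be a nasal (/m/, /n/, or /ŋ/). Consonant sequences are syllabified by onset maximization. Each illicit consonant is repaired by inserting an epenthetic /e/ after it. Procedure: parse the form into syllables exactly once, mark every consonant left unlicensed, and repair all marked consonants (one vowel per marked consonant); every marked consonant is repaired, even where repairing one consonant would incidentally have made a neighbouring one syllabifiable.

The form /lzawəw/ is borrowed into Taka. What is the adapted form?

Syllabifying with onset maximization leaves /l/, /w/ stranded (only a nasal (/m/, /n/, or /ŋ/) is licensed in coda position; onsets are limited to one consonant).
Inserting the epenthetic vowel yields /l/ → /le/, /w/ → /we/.

lezawəwe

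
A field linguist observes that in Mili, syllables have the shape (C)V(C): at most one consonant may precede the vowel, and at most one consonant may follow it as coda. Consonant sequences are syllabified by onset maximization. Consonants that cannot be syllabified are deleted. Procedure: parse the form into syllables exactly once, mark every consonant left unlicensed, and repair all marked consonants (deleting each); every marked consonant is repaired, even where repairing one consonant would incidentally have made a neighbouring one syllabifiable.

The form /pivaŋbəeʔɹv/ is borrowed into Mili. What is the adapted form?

pivaŋbəeʔ

Syllabifying with onset maximization leaves /ɹ/, /v/ stranded (at most one coda consonant is licensed; onsets are limited to one consonant).
Deleting the stranded consonants removes /ɹ/, /v/.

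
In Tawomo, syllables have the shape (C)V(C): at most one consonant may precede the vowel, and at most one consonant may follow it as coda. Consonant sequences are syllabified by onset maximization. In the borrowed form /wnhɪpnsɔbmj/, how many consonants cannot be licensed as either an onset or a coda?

Syllabifying with onset maximization leaves /w/, /n/, /n/, /m/, /j/ stranded (at most one coda consonant is licensed; onsets are limited to one consonant).

5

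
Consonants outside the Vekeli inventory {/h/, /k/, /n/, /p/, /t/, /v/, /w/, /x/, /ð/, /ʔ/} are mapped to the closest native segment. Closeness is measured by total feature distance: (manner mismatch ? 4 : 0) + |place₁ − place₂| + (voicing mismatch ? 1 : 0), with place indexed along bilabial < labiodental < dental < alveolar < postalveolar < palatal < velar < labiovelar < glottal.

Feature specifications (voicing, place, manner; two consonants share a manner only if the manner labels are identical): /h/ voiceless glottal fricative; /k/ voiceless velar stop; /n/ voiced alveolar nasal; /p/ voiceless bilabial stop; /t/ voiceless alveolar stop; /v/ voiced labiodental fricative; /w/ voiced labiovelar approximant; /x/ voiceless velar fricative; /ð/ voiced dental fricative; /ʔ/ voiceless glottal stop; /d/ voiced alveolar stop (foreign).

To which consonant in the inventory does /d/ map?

/t/ is closest: same manner (stop), place distance 0 (alveolar→alveolar), voicing differs (+1); total 1. Next closest is /k/ at distance 4.

t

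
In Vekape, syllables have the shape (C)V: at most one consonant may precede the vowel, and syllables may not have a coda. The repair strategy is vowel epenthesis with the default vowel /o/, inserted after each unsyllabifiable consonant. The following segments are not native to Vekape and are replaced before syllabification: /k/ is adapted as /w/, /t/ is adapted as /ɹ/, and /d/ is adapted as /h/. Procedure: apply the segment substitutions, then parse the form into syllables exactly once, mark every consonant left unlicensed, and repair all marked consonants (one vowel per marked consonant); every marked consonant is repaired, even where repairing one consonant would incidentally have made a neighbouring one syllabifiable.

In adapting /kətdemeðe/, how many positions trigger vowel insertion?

After substitution the input is /wəɹhemeðe/.
The unsyllabifiable consonants are /ɹ/; each receives one epenthetic vowel.

1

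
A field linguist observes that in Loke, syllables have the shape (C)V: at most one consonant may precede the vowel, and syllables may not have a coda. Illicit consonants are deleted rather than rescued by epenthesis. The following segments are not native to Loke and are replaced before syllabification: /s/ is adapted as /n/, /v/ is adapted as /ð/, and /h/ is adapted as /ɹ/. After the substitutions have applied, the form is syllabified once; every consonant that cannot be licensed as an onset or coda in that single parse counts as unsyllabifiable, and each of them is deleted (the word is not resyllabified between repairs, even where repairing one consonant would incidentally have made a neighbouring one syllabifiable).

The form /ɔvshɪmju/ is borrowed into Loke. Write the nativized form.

ɔɹɪju

Substitution: /v/ → /ð/, /s/ → /n/, /h/ → /ɹ/, giving /ɔðnɹɪmju/.
Under (C)V, the unsyllabifiable consonants are /ð/, /n/, /m/ (no codas are permitted; onsets are limited to one consonant).
Deleting the stranded consonants removes /ð/, /n/, /m/.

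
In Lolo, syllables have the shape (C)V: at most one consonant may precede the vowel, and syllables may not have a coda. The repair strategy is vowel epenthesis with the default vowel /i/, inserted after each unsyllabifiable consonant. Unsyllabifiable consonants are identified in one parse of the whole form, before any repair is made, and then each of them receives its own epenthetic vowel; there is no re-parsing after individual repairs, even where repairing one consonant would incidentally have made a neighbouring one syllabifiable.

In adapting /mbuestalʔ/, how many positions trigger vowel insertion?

The unsyllabifiable consonants are /m/, /s/, /l/, /ʔ/; each receives one epenthetic vowel.

4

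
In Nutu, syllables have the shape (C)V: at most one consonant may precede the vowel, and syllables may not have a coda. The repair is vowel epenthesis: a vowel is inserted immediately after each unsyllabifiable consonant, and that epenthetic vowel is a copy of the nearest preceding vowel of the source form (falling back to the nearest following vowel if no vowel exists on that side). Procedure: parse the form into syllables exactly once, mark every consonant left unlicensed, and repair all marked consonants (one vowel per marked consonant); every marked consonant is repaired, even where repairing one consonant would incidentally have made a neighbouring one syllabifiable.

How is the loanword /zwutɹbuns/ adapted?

Under (C)V, the unsyllabifiable consonants are /z/, /t/, /ɹ/, /n/, /s/ (no codas are permitted; onsets are limited to one consonant).
Inserting the epenthetic vowel yields /z/ → /zu/, /t/ → /tu/, /ɹ/ → /ɹu/, /n/ → /nu/, /s/ → /su/.

zuwutuɹubunusu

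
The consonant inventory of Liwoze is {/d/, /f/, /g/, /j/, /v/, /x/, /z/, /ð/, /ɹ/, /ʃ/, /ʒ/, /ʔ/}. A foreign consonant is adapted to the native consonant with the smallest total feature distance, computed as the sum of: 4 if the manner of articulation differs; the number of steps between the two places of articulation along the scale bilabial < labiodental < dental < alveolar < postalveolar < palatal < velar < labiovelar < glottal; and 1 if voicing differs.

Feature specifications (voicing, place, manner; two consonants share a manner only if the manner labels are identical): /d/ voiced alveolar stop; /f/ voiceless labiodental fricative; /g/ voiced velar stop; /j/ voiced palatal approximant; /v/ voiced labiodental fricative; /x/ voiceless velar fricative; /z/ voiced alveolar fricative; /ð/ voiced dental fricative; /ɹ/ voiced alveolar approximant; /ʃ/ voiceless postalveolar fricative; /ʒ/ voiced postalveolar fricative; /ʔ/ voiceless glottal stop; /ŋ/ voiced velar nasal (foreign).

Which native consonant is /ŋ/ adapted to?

/g/ is closest: manner differs (nasal→stop, +4), place distance 0 (velar→velar), same voicing; total 4. Next closest is /j/ at distance 5.

g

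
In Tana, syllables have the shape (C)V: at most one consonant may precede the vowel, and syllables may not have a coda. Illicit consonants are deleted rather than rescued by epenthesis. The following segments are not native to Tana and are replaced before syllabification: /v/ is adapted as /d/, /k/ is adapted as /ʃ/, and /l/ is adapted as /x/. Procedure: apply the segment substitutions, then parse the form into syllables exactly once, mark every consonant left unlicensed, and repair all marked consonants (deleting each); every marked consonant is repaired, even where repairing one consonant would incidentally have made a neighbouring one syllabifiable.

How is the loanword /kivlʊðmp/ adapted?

ʃixʊ

Substitution: /k/ → /ʃ/, /v/ → /d/, /l/ → /x/, giving /ʃidxʊðmp/.
Under (C)V, the unsyllabifiable consonants are /d/, /ð/, /m/, /p/ (no codas are permitted; onsets are limited to one consonant).
Deleting the stranded consonants removes /d/, /ð/, /m/, /p/.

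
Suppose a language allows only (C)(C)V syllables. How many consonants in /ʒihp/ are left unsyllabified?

Under (C)(C)V, the unsyllabifiable consonants are /h/, /p/ (no codas are permitted; onsets may contain at most 2 consonants).

2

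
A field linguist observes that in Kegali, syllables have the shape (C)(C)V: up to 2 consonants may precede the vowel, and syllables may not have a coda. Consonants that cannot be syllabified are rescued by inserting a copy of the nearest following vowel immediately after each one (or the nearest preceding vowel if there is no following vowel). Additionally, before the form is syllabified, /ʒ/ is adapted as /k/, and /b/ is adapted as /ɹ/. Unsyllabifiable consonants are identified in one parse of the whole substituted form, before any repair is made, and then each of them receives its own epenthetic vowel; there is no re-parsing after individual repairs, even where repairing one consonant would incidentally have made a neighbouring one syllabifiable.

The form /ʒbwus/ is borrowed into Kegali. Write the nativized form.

Substitution: /ʒ/ → /k/, /b/ → /ɹ/, giving /kɹwus/.
The consonants /k/, /s/ cannot be parsed into a legal (C)(C)V syllable (no codas are permitted; onsets may contain at most 2 consonants).
Each unlicensed consonant becomes the onset of a new syllable: /k/ → /ku/, /s/ → /su/.

kuɹwusu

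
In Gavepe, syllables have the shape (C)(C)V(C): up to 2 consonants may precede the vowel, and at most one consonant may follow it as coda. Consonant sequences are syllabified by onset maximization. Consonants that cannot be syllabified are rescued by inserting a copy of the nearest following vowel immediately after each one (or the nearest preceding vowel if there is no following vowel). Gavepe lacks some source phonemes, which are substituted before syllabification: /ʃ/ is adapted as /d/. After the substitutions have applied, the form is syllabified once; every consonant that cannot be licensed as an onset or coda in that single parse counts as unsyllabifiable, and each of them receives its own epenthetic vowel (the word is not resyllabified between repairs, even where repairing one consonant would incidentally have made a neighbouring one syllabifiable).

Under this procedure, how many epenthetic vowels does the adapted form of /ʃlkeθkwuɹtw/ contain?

After substitution the input is /dlkeθkwuɹtw/.
The unsyllabifiable consonants are /d/, /t/, /w/; each receives one epenthetic vowel.

3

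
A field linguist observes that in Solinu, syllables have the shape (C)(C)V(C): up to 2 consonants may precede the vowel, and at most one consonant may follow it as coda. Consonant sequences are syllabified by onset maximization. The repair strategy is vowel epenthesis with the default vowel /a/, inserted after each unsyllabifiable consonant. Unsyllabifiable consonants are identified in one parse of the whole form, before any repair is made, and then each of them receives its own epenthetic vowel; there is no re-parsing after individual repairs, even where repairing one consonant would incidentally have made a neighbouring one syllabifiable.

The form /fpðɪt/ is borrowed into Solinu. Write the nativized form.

fapðɪt

The consonants /f/ cannot be parsed into a legal (C)(C)V(C) syllable (at most one coda consonant is licensed; onsets may contain at most 2 consonants).
Each unlicensed consonant becomes the onset of a new syllable: /f/ → /fa/.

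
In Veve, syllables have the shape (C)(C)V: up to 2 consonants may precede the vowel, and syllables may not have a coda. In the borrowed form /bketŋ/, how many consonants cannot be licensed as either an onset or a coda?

Syllabifying with onset maximization leaves /t/, /ŋ/ stranded (no codas are permitted; onsets may contain at most 2 consonants).

2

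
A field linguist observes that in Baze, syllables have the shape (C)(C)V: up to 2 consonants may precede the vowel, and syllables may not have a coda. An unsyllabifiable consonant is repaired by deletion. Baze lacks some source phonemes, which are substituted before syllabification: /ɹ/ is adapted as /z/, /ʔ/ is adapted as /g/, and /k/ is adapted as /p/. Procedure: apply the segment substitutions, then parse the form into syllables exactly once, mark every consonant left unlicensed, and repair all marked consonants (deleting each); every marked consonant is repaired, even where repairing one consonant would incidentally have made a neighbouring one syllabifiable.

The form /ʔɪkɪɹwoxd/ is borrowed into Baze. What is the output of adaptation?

Substitution: /ʔ/ → /g/, /k/ → /p/, /ɹ/ → /z/, giving /gɪpɪzwoxd/.
Under (C)(C)V, the unsyllabifiable consonants are /x/, /d/ (no codas are permitted; onsets may contain at most 2 consonants).
Deletion applies to /x/, /d/.

gɪpɪzwo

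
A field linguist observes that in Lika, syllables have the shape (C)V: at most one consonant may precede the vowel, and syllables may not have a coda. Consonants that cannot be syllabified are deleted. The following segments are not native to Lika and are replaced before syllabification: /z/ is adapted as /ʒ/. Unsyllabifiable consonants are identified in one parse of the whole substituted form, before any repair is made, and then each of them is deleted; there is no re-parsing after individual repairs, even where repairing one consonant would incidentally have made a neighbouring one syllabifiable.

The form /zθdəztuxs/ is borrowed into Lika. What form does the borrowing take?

Substitution: /z/ → /ʒ/, giving /ʒθdəʒtuxs/.
The consonants /ʒ/, /θ/, /ʒ/, /x/, /s/ cannot be parsed into a legal (C)V syllable (no codas are permitted; onsets are limited to one consonant).
Each unlicensed consonant is deleted: /ʒ/, /θ/, /ʒ/, /x/, /s/.

dətu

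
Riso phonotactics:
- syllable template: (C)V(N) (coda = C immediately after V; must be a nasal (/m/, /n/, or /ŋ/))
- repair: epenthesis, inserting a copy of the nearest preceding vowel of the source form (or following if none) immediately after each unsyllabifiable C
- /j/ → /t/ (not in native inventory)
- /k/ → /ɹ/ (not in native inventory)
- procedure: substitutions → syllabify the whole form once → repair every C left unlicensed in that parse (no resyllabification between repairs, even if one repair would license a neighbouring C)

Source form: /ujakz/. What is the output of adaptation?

Substitution: /j/ → /t/, /k/ → /ɹ/, giving /utaɹz/.
The consonants /ɹ/, /z/ cannot be parsed into a legal (C)V(N) syllable (only a nasal (/m/, /n/, or /ŋ/) is licensed in coda position; onsets are limited to one consonant).
Epenthesis after each stranded consonant: /ɹ/ → /ɹa/, /z/ → /za/.

utaɹaza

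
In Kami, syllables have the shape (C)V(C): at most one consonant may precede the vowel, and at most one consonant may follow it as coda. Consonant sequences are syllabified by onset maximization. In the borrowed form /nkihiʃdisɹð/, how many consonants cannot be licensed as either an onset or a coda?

Syllabifying with onset maximization leaves /n/, /ɹ/, /ð/ stranded (at most one coda consonant is licensed; onsets are limited to one consonant).

3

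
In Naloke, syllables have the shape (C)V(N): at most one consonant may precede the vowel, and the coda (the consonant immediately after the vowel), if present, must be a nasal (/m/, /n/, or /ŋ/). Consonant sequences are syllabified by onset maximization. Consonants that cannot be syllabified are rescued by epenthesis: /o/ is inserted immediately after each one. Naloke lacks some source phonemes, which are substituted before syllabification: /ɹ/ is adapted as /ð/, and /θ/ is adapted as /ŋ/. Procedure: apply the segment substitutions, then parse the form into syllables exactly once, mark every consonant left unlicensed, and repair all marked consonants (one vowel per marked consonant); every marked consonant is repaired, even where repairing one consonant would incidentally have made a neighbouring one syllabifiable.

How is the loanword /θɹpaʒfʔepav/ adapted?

Substitution: /θ/ → /ŋ/, /ɹ/ → /ð/, giving /ŋðpaʒfʔepav/.
Under (C)V(N), the unsyllabifiable consonants are /ŋ/, /ð/, /ʒ/, /f/, /v/ (only a nasal (/m/, /n/, or /ŋ/) is licensed in coda position; onsets are limited to one consonant).
Epenthesis after each stranded consonant: /ŋ/ → /ŋo/, /ð/ → /ðo/, /ʒ/ → /ʒo/, /f/ → /fo/, /v/ → /vo/.

ŋoðopaʒofoʔepavo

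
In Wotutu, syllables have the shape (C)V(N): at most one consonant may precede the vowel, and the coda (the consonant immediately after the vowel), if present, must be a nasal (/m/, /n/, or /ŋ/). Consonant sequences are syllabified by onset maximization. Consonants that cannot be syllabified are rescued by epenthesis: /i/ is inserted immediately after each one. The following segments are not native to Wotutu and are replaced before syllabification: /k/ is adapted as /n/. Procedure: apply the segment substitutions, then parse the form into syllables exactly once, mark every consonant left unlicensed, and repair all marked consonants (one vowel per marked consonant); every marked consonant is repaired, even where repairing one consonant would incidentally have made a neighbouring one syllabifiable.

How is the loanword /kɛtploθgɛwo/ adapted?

nɛtipiloθigɛwo

Substitution: /k/ → /n/, giving /nɛtploθgɛwo/.
Under (C)V(N), the unsyllabifiable consonants are /t/, /p/, /θ/ (only a nasal (/m/, /n/, or /ŋ/) is licensed in coda position; onsets are limited to one consonant).
Each unlicensed consonant becomes the onset of a new syllable: /t/ → /ti/, /p/ → /pi/, /θ/ → /θi/.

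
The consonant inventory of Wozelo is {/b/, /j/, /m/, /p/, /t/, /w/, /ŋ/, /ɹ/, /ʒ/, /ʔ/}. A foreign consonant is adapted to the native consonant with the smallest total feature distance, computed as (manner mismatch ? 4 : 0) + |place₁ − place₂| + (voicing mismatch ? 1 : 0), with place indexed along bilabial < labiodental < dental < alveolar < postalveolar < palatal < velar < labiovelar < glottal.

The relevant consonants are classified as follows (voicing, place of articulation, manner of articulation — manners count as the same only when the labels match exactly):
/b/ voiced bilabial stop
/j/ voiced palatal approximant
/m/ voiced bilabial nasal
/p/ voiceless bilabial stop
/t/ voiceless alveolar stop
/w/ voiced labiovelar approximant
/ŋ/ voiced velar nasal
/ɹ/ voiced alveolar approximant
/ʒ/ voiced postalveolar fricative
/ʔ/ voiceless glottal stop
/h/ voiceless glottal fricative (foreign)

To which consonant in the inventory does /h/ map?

/ʔ/ is closest: manner differs (fricative→stop, +4), place distance 0 (glottal→glottal), same voicing; total 4. Next closest is /ʒ/ at distance 5.

ʔ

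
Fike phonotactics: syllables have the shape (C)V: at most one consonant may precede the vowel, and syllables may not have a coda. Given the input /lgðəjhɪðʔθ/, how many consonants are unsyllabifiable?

The consonants /l/, /g/, /j/, /ð/, /ʔ/, /θ/ cannot be parsed into a legal (C)V syllable (no codas are permitted; onsets are limited to one consonant).

6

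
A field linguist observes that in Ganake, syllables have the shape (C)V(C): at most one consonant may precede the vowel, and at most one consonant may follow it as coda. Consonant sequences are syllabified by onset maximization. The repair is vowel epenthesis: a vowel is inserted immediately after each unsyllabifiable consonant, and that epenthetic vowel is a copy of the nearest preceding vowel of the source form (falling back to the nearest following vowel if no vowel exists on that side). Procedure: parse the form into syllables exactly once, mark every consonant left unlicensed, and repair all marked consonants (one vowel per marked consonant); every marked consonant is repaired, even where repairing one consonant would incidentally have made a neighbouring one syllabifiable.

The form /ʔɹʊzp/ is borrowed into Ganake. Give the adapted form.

ʔʊɹʊzpʊ

The consonants /ʔ/, /p/ cannot be parsed into a legal (C)V(C) syllable (at most one coda consonant is licensed; onsets are limited to one consonant).
Inserting the epenthetic vowel yields /ʔ/ → /ʔʊ/, /p/ → /pʊ/.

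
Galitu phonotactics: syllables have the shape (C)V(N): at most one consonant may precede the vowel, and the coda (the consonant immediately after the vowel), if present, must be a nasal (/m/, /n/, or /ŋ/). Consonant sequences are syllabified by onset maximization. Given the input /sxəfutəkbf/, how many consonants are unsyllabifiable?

4

Syllabifying with onset maximization leaves /s/, /k/, /b/, /f/ stranded (only a nasal (/m/, /n/, or /ŋ/) is licensed in coda position; onsets are limited to one consonant).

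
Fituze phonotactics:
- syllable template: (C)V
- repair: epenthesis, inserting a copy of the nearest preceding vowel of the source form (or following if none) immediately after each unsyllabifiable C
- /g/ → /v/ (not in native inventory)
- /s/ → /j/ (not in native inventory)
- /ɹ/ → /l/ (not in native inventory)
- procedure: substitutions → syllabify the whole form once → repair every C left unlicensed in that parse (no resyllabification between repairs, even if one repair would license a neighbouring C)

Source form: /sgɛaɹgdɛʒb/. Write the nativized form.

jɛvɛalavadɛʒɛbɛ

Substitution: /s/ → /j/, /g/ → /v/, /ɹ/ → /l/, giving /jvɛalvdɛʒb/.
Syllabifying with onset maximization leaves /j/, /l/, /v/, /ʒ/, /b/ stranded (no codas are permitted; onsets are limited to one consonant).
Each unlicensed consonant becomes the onset of a new syllable: /j/ → /jɛ/, /l/ → /la/, /v/ → /va/, /ʒ/ → /ʒɛ/, /b/ → /bɛ/.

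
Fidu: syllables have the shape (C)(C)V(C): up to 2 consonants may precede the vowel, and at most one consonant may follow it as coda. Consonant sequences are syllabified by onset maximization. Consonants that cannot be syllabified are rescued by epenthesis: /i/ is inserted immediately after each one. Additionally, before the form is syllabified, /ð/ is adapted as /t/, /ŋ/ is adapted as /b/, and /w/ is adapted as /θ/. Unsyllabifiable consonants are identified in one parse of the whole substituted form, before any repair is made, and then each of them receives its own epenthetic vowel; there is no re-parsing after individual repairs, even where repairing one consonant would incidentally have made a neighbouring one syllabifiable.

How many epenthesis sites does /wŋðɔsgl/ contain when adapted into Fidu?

After substitution the input is /θbtɔsgl/.
The unsyllabifiable consonants are /θ/, /g/, /l/; each receives one epenthetic vowel.

3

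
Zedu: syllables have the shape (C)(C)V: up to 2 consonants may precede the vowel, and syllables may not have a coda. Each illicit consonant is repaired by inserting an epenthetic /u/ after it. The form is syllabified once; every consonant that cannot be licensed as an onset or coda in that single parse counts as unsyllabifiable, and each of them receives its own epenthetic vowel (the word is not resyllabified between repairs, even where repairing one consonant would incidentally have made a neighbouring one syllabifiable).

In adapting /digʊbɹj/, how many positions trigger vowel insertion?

The unsyllabifiable consonants are /b/, /ɹ/, /j/; each receives one epenthetic vowel.

3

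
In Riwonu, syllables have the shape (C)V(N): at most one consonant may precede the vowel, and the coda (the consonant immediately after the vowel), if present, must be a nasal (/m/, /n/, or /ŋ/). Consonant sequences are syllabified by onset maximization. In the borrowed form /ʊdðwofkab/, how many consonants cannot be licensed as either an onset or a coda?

The consonants /d/, /ð/, /f/, /b/ cannot be parsed into a legal (C)V(N) syllable (only a nasal (/m/, /n/, or /ŋ/) is licensed in coda position; onsets are limited to one consonant).

4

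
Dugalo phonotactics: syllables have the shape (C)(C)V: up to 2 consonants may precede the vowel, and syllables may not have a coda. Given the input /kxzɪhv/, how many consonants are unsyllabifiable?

3

The consonants /k/, /h/, /v/ cannot be parsed into a legal (C)(C)V syllable (no codas are permitted; onsets may contain at most 2 consonants).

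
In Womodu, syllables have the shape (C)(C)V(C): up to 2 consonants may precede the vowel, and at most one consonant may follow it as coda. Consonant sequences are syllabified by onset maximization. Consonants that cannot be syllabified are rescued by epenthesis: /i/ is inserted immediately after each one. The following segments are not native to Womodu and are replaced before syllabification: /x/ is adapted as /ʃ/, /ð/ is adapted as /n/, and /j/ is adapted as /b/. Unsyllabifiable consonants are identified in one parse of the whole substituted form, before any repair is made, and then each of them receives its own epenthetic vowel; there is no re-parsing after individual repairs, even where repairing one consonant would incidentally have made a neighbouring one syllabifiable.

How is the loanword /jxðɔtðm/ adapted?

Substitution: /j/ → /b/, /x/ → /ʃ/, /ð/ → /n/, giving /bʃnɔtnm/.
Syllabifying with onset maximization leaves /b/, /n/, /m/ stranded (at most one coda consonant is licensed; onsets may contain at most 2 consonants).
Each unlicensed consonant becomes the onset of a new syllable: /b/ → /bi/, /n/ → /ni/, /m/ → /mi/.

biʃnɔtnimi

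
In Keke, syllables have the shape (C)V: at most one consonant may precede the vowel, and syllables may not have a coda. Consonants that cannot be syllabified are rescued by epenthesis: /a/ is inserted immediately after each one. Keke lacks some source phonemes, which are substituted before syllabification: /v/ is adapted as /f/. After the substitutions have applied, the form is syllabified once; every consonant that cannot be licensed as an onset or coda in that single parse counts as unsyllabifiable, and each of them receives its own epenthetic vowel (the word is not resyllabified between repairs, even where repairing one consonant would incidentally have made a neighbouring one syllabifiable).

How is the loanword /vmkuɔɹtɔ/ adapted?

Substitution: /v/ → /f/, giving /fmkuɔɹtɔ/.
Under (C)V, the unsyllabifiable consonants are /f/, /m/, /ɹ/ (no codas are permitted; onsets are limited to one consonant).
Epenthesis after each stranded consonant: /f/ → /fa/, /m/ → /ma/, /ɹ/ → /ɹa/.

famakuɔɹatɔ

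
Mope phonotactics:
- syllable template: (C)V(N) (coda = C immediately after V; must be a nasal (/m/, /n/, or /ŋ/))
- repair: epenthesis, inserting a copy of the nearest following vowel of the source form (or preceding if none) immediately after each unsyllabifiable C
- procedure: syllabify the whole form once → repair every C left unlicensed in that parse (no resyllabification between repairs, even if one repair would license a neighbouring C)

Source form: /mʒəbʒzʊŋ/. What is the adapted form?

Under (C)V(N), the unsyllabifiable consonants are /m/, /b/, /ʒ/ (only a nasal (/m/, /n/, or /ŋ/) is licensed in coda position; onsets are limited to one consonant).
Inserting the epenthetic vowel yields /m/ → /mə/, /b/ → /bʊ/, /ʒ/ → /ʒʊ/.

məʒəbʊʒʊzʊŋ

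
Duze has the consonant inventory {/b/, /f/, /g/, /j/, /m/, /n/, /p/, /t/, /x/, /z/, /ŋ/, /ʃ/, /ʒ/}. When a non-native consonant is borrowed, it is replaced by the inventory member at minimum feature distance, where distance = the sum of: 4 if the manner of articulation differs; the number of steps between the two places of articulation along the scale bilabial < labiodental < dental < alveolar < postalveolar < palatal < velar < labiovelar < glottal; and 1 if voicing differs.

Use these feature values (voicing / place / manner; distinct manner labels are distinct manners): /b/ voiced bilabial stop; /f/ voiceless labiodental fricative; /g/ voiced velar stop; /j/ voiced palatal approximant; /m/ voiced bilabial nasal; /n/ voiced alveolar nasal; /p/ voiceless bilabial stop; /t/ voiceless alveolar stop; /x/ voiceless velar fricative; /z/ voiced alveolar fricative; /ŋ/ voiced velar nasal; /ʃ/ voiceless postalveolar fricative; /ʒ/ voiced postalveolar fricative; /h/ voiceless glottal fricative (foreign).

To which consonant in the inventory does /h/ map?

x

/x/ is closest: same manner (fricative), place distance 2 (glottal→velar), same voicing; total 2. Next closest is /ʃ/ at distance 4.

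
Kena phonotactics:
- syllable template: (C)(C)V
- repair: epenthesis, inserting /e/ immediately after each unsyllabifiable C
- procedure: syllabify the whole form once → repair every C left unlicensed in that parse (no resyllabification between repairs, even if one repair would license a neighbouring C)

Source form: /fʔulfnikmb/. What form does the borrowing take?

fʔulefnikemebe

The consonants /l/, /k/, /m/, /b/ cannot be parsed into a legal (C)(C)V syllable (no codas are permitted; onsets may contain at most 2 consonants).
Inserting the epenthetic vowel yields /l/ → /le/, /k/ → /ke/, /m/ → /me/, /b/ → /be/.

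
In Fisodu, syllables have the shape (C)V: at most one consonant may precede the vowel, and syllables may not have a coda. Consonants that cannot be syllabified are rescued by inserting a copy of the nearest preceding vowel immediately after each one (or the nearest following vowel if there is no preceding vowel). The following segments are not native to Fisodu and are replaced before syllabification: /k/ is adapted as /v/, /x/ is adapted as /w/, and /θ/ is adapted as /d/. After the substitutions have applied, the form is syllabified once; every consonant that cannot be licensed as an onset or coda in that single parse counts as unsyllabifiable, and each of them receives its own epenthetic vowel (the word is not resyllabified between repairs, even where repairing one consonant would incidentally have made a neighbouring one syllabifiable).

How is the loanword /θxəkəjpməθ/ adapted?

Substitution: /θ/ → /d/, /x/ → /w/, /k/ → /v/, giving /dwəvəjpməd/.
Under (C)V, the unsyllabifiable consonants are /d/, /j/, /p/, /d/ (no codas are permitted; onsets are limited to one consonant).
Inserting the epenthetic vowel yields /d/ → /də/, /j/ → /jə/, /p/ → /pə/, /d/ → /də/.

dəwəvəjəpəmədə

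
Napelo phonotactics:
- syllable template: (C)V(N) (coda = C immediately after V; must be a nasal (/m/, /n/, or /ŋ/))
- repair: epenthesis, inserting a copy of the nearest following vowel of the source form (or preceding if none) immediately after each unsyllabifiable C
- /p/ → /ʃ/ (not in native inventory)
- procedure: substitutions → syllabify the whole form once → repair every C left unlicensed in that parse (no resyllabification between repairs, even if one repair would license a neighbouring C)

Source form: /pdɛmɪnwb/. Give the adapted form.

Substitution: /p/ → /ʃ/, giving /ʃdɛmɪnwb/.
Under (C)V(N), the unsyllabifiable consonants are /ʃ/, /w/, /b/ (only a nasal (/m/, /n/, or /ŋ/) is licensed in coda position; onsets are limited to one consonant).
Epenthesis after each stranded consonant: /ʃ/ → /ʃɛ/, /w/ → /wɪ/, /b/ → /bɪ/.

ʃɛdɛmɪnwɪbɪ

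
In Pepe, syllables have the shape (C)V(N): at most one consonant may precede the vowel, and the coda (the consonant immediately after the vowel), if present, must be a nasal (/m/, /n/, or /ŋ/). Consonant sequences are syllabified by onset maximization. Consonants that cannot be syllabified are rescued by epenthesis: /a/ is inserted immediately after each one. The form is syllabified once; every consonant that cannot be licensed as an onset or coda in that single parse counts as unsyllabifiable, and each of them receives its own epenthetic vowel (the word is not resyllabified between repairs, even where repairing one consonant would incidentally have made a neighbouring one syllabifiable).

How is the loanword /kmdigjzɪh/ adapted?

kamadigajazɪha

Syllabifying with onset maximization leaves /k/, /m/, /g/, /j/, /h/ stranded (only a nasal (/m/, /n/, or /ŋ/) is licensed in coda position; onsets are limited to one consonant).
Each unlicensed consonant becomes the onset of a new syllable: /k/ → /ka/, /m/ → /ma/, /g/ → /ga/, /j/ → /ja/, /h/ → /ha/.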